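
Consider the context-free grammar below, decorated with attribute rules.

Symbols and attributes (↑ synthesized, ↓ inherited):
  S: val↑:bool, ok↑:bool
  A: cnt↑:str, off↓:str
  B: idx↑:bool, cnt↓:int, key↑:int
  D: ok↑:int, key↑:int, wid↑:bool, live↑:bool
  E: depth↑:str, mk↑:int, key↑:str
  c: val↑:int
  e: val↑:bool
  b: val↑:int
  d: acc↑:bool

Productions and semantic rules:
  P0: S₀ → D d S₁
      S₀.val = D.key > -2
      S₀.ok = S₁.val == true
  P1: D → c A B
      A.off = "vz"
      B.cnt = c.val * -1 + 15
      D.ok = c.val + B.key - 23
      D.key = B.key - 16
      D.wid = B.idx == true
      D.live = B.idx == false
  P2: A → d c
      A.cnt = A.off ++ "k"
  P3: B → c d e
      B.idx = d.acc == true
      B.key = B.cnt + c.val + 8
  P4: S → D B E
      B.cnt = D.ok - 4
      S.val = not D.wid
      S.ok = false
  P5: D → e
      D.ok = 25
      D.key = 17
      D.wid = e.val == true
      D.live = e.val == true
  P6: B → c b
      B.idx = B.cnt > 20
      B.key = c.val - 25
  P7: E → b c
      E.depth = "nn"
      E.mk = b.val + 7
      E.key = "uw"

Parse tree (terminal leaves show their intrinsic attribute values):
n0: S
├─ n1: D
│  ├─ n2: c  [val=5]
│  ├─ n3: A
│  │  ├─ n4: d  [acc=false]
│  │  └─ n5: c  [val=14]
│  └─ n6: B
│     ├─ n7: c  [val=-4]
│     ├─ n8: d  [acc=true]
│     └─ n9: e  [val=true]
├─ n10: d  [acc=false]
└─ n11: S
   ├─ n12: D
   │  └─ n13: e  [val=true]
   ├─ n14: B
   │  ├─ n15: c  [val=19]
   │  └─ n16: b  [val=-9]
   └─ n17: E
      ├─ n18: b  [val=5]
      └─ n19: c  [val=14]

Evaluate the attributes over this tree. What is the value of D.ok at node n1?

1. n2.val = 5  [terminal]
2. n3.off = "vz"  ["vz"]
3. n4.acc = false  [terminal]
4. n5.val = 14  [terminal]
5. n3.cnt = "vzk"  [A.off ++ "k"]
6. n6.cnt = 10  [c.val * -1 + 15]
7. n7.val = -4  [terminal]
8. n8.acc = true  [terminal]
9. n9.val = true  [terminal]
10. n6.idx = true  [d.acc == true]
11. n6.key = 14  [B.cnt + c.val + 8]
12. n1.ok = -4  [c.val + B.key - 23]
13. n1.key = -2  [B.key - 16]
14. n1.wid = true  [B.idx == true]
15. n1.live = false  [B.idx == false]
16. n10.acc = false  [terminal]
17. n13.val = true  [terminal]
18. n12.ok = 25  [25]
19. n12.key = 17  [17]
20. n12.wid = true  [e.val == true]
21. n12.live = true  [e.val == true]
22. n14.cnt = 21  [D.ok - 4]
23. n15.val = 19  [terminal]
24. n16.val = -9  [terminal]
25. n14.idx = true  [B.cnt > 20]
26. n14.key = -6  [c.val - 25]
27. n18.val = 5  [terminal]
28. n19.val = 14  [terminal]
29. n17.depth = "nn"  ["nn"]
30. n17.mk = 12  [b.val + 7]
31. n17.key = "uw"  ["uw"]
32. n11.val = false  [not D.wid]
33. n11.ok = false  [false]
34. n0.val = false  [D.key > -2]
35. n0.ok = false  [S₁.val == true]

-4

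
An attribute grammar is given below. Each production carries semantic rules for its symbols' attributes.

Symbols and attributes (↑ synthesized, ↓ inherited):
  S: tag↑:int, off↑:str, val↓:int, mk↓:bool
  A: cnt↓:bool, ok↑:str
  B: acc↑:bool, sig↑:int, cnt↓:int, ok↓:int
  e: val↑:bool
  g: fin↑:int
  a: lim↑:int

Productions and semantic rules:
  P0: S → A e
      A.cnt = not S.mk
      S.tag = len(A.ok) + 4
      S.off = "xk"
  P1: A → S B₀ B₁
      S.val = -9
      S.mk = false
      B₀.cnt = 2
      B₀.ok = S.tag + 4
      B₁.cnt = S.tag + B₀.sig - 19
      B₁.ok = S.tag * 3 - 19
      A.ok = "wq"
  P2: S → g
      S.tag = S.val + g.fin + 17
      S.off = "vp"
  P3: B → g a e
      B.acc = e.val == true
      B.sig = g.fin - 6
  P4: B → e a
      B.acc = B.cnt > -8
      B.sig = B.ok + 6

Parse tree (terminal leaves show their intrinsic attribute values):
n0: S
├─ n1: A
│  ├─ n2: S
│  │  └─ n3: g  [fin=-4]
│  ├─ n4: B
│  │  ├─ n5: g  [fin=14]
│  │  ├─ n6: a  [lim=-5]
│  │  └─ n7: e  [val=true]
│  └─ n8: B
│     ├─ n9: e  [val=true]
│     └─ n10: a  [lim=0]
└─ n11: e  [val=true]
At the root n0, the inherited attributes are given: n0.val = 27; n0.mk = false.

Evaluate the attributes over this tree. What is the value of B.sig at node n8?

-1

1. n0.val = 27  [given at root]
2. n0.mk = false  [given at root]
3. n1.cnt = true  [not S.mk]
4. n2.val = -9  [-9]
5. n2.mk = false  [false]
6. n3.fin = -4  [terminal]
7. n2.tag = 4  [S.val + g.fin + 17]
8. n2.off = "vp"  ["vp"]
9. n4.cnt = 2  [2]
10. n4.ok = 8  [S.tag + 4]
11. n5.fin = 14  [terminal]
12. n6.lim = -5  [terminal]
13. n7.val = true  [terminal]
14. n4.acc = true  [e.val == true]
15. n4.sig = 8  [g.fin - 6]
16. n8.cnt = -7  [S.tag + B₀.sig - 19]
17. n8.ok = -7  [S.tag * 3 - 19]
18. n9.val = true  [terminal]
19. n10.lim = 0  [terminal]
20. n8.acc = true  [B.cnt > -8]
21. n8.sig = -1  [B.ok + 6]
22. n1.ok = "wq"  ["wq"]
23. n11.val = true  [terminal]
24. n0.tag = 6  [len(A.ok) + 4]
25. n0.off = "xk"  ["xk"]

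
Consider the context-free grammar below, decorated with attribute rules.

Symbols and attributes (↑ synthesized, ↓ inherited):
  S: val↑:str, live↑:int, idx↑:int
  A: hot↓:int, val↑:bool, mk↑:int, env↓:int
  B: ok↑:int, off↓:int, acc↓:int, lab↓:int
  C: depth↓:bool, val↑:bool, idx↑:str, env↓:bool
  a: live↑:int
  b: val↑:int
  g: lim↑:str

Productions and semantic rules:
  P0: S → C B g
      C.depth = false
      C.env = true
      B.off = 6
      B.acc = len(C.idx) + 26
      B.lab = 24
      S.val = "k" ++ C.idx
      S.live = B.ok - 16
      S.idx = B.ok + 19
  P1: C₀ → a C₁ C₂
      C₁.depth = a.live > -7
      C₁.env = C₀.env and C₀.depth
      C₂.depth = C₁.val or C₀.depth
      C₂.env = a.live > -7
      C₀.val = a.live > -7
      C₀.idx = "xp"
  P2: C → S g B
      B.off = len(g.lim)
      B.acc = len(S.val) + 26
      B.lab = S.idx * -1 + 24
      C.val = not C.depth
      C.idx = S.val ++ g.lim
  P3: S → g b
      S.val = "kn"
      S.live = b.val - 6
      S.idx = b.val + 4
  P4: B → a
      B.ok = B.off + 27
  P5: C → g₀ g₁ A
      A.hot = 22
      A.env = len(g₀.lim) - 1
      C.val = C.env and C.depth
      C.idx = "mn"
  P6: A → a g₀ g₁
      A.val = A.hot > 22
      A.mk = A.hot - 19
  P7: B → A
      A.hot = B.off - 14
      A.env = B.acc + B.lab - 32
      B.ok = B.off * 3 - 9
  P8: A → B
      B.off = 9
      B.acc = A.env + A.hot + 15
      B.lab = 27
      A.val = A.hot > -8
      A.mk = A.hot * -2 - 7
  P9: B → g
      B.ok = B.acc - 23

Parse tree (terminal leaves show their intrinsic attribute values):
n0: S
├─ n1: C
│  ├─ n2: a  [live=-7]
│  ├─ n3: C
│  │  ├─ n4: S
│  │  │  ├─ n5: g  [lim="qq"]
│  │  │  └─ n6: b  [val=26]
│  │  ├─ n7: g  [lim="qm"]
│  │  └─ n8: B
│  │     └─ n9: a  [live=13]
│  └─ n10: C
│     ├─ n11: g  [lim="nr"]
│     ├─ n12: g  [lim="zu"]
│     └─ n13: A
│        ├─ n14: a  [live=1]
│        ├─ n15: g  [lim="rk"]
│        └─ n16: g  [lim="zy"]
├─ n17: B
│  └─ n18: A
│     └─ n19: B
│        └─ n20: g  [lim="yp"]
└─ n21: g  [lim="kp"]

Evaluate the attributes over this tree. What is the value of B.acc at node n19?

27

1. n1.depth = false  [false]
2. n1.env = true  [true]
3. n2.live = -7  [terminal]
4. n3.depth = false  [a.live > -7]
5. n3.env = false  [C₀.env and C₀.depth]
6. n5.lim = "qq"  [terminal]
7. n6.val = 26  [terminal]
8. n4.val = "kn"  ["kn"]
9. n4.live = 20  [b.val - 6]
10. n4.idx = 30  [b.val + 4]
11. n7.lim = "qm"  [terminal]
12. n8.off = 2  [len(g.lim)]
13. n8.acc = 28  [len(S.val) + 26]
14. n8.lab = -6  [S.idx * -1 + 24]
15. n9.live = 13  [terminal]
16. n8.ok = 29  [B.off + 27]
17. n3.val = true  [not C.depth]
18. n3.idx = "knqm"  [S.val ++ g.lim]
19. n10.depth = true  [C₁.val or C₀.depth]
20. n10.env = false  [a.live > -7]
21. n11.lim = "nr"  [terminal]
22. n12.lim = "zu"  [terminal]
23. n13.hot = 22  [22]
24. n13.env = 1  [len(g₀.lim) - 1]
25. n14.live = 1  [terminal]
26. n15.lim = "rk"  [terminal]
27. n16.lim = "zy"  [terminal]
28. n13.val = false  [A.hot > 22]
29. n13.mk = 3  [A.hot - 19]
30. n10.val = false  [C.env and C.depth]
31. n10.idx = "mn"  ["mn"]
32. n1.val = false  [a.live > -7]
33. n1.idx = "xp"  ["xp"]
34. n17.off = 6  [6]
35. n17.acc = 28  [len(C.idx) + 26]
36. n17.lab = 24  [24]
37. n18.hot = -8  [B.off - 14]
38. n18.env = 20  [B.acc + B.lab - 32]
39. n19.off = 9  [9]
40. n19.acc = 27  [A.env + A.hot + 15]
41. n19.lab = 27  [27]
42. n20.lim = "yp"  [terminal]
43. n19.ok = 4  [B.acc - 23]
44. n18.val = false  [A.hot > -8]
45. n18.mk = 9  [A.hot * -2 - 7]
46. n17.ok = 9  [B.off * 3 - 9]
47. n21.lim = "kp"  [terminal]
48. n0.val = "kxp"  ["k" ++ C.idx]
49. n0.live = -7  [B.ok - 16]
50. n0.idx = 28  [B.ok + 19]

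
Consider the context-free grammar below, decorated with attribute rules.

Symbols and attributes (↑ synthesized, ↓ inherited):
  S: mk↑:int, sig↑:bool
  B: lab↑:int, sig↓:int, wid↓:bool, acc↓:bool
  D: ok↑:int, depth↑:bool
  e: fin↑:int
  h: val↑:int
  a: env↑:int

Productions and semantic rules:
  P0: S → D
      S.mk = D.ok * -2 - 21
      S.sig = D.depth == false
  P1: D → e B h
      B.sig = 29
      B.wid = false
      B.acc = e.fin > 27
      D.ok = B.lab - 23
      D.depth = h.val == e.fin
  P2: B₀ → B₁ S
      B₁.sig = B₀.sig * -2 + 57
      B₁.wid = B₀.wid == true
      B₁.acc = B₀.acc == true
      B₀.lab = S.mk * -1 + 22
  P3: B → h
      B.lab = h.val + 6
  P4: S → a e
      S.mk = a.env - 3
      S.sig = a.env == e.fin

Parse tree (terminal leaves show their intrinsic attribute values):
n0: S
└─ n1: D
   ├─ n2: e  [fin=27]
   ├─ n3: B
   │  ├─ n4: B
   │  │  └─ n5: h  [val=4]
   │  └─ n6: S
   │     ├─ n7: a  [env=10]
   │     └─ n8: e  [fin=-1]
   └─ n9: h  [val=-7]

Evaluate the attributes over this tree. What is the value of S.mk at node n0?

1. n2.fin = 27  [terminal]
2. n3.sig = 29  [29]
3. n3.wid = false  [false]
4. n3.acc = false  [e.fin > 27]
5. n4.sig = -1  [B₀.sig * -2 + 57]
6. n4.wid = false  [B₀.wid == true]
7. n4.acc = false  [B₀.acc == true]
8. n5.val = 4  [terminal]
9. n4.lab = 10  [h.val + 6]
10. n7.env = 10  [terminal]
11. n8.fin = -1  [terminal]
12. n6.mk = 7  [a.env - 3]
13. n6.sig = false  [a.env == e.fin]
14. n3.lab = 15  [S.mk * -1 + 22]
15. n9.val = -7  [terminal]
16. n1.ok = -8  [B.lab - 23]
17. n1.depth = false  [h.val == e.fin]
18. n0.mk = -5  [D.ok * -2 - 21]
19. n0.sig = true  [D.depth == false]

-5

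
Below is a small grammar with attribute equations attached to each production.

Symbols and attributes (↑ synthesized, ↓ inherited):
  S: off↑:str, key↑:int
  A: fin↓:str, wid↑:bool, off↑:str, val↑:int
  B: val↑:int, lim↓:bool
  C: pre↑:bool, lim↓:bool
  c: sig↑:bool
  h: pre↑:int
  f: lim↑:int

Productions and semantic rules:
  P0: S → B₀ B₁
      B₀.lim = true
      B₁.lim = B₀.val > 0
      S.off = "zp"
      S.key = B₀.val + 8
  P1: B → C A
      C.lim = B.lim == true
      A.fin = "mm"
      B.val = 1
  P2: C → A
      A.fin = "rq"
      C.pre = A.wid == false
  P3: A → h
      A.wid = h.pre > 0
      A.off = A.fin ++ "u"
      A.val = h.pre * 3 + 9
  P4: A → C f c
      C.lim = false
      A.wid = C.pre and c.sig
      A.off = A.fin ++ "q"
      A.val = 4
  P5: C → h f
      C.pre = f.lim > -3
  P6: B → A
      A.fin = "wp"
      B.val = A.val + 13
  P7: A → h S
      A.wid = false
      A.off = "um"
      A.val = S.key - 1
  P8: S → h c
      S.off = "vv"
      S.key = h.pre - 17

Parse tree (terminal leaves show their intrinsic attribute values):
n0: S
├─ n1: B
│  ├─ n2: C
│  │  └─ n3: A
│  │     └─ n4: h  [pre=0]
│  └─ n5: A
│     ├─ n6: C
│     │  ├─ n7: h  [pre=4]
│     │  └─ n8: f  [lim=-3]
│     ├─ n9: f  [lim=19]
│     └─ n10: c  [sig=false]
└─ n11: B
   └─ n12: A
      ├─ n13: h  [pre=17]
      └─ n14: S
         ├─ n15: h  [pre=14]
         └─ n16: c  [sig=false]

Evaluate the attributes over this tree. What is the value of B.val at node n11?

9

1. n1.lim = true  [true]
2. n2.lim = true  [B.lim == true]
3. n3.fin = "rq"  ["rq"]
4. n4.pre = 0  [terminal]
5. n3.wid = false  [h.pre > 0]
6. n3.off = "rqu"  [A.fin ++ "u"]
7. n3.val = 9  [h.pre * 3 + 9]
8. n2.pre = true  [A.wid == false]
9. n5.fin = "mm"  ["mm"]
10. n6.lim = false  [false]
11. n7.pre = 4  [terminal]
12. n8.lim = -3  [terminal]
13. n6.pre = false  [f.lim > -3]
14. n9.lim = 19  [terminal]
15. n10.sig = false  [terminal]
16. n5.wid = false  [C.pre and c.sig]
17. n5.off = "mmq"  [A.fin ++ "q"]
18. n5.val = 4  [4]
19. n1.val = 1  [1]
20. n11.lim = true  [B₀.val > 0]
21. n12.fin = "wp"  ["wp"]
22. n13.pre = 17  [terminal]
23. n15.pre = 14  [terminal]
24. n16.sig = false  [terminal]
25. n14.off = "vv"  ["vv"]
26. n14.key = -3  [h.pre - 17]
27. n12.wid = false  [false]
28. n12.off = "um"  ["um"]
29. n12.val = -4  [S.key - 1]
30. n11.val = 9  [A.val + 13]
31. n0.off = "zp"  ["zp"]
32. n0.key = 9  [B₀.val + 8]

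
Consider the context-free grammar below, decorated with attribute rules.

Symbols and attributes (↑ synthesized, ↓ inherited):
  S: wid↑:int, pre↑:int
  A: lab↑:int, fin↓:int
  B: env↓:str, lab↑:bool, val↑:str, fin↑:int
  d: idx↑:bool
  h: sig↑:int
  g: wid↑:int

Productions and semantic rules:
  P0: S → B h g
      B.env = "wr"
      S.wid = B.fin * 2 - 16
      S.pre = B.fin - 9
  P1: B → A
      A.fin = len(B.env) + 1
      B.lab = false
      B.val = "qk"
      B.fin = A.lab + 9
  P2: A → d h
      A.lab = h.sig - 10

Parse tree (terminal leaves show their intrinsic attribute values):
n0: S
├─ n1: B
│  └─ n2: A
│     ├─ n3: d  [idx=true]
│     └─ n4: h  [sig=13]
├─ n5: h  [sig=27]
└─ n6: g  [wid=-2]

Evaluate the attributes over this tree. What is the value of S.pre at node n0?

3

1. n1.env = "wr"  ["wr"]
2. n2.fin = 3  [len(B.env) + 1]
3. n3.idx = true  [terminal]
4. n4.sig = 13  [terminal]
5. n2.lab = 3  [h.sig - 10]
6. n1.lab = false  [false]
7. n1.val = "qk"  ["qk"]
8. n1.fin = 12  [A.lab + 9]
9. n5.sig = 27  [terminal]
10. n6.wid = -2  [terminal]
11. n0.wid = 8  [B.fin * 2 - 16]
12. n0.pre = 3  [B.fin - 9]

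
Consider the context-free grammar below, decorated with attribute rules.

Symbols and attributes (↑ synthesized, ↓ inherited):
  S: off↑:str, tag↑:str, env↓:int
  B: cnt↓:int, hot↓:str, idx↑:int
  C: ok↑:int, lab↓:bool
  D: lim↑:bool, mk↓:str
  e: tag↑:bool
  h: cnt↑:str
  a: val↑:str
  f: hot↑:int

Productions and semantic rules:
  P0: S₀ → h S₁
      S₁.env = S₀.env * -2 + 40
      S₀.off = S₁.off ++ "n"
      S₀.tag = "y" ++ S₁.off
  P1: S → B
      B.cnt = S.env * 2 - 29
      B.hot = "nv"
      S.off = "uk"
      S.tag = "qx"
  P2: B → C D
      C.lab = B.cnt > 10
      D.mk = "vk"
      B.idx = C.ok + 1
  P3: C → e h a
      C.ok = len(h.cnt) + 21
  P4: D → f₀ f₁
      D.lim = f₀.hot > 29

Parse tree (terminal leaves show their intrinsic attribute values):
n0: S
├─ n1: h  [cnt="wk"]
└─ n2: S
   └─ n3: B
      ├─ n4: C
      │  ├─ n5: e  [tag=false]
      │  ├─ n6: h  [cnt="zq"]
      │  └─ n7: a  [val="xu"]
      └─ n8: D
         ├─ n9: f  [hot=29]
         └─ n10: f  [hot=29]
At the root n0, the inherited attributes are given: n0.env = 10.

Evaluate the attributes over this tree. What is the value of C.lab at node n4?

1. n0.env = 10  [given at root]
2. n1.cnt = "wk"  [terminal]
3. n2.env = 20  [S₀.env * -2 + 40]
4. n3.cnt = 11  [S.env * 2 - 29]
5. n3.hot = "nv"  ["nv"]
6. n4.lab = true  [B.cnt > 10]
7. n5.tag = false  [terminal]
8. n6.cnt = "zq"  [terminal]
9. n7.val = "xu"  [terminal]
10. n4.ok = 23  [len(h.cnt) + 21]
11. n8.mk = "vk"  ["vk"]
12. n9.hot = 29  [terminal]
13. n10.hot = 29  [terminal]
14. n8.lim = false  [f₀.hot > 29]
15. n3.idx = 24  [C.ok + 1]
16. n2.off = "uk"  ["uk"]
17. n2.tag = "qx"  ["qx"]
18. n0.off = "ukn"  [S₁.off ++ "n"]
19. n0.tag = "yuk"  ["y" ++ S₁.off]

true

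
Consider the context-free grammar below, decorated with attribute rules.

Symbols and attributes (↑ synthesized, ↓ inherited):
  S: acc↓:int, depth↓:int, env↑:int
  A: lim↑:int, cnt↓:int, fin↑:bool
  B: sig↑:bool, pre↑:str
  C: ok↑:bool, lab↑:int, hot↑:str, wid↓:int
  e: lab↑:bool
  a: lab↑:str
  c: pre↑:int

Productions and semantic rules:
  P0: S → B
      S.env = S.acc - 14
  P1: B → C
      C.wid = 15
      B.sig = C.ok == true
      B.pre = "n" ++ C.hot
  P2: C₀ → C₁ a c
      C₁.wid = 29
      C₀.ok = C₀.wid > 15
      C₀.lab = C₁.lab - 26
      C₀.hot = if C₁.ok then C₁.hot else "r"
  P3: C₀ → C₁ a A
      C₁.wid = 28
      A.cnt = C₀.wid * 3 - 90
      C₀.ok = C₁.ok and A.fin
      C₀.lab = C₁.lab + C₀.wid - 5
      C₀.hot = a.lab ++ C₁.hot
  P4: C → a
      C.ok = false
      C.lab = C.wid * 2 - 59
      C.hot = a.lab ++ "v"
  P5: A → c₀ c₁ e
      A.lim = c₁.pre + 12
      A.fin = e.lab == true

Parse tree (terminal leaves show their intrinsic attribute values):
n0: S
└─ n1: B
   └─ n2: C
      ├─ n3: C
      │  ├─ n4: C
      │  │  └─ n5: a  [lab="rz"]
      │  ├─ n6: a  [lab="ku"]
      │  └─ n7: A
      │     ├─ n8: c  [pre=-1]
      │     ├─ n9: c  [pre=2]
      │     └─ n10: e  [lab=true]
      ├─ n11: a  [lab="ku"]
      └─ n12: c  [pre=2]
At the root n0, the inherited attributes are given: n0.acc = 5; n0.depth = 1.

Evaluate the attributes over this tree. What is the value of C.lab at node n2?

1. n0.acc = 5  [given at root]
2. n0.depth = 1  [given at root]
3. n2.wid = 15  [15]
4. n3.wid = 29  [29]
5. n4.wid = 28  [28]
6. n5.lab = "rz"  [terminal]
7. n4.ok = false  [false]
8. n4.lab = -3  [C.wid * 2 - 59]
9. n4.hot = "rzv"  [a.lab ++ "v"]
10. n6.lab = "ku"  [terminal]
11. n7.cnt = -3  [C₀.wid * 3 - 90]
12. n8.pre = -1  [terminal]
13. n9.pre = 2  [terminal]
14. n10.lab = true  [terminal]
15. n7.lim = 14  [c₁.pre + 12]
16. n7.fin = true  [e.lab == true]
17. n3.ok = false  [C₁.ok and A.fin]
18. n3.lab = 21  [C₁.lab + C₀.wid - 5]
19. n3.hot = "kurzv"  [a.lab ++ C₁.hot]
20. n11.lab = "ku"  [terminal]
21. n12.pre = 2  [terminal]
22. n2.ok = false  [C₀.wid > 15]
23. n2.lab = -5  [C₁.lab - 26]
24. n2.hot = "r"  [if C₁.ok then C₁.hot else "r"]
25. n1.sig = false  [C.ok == true]
26. n1.pre = "nr"  ["n" ++ C.hot]
27. n0.env = -9  [S.acc - 14]

-5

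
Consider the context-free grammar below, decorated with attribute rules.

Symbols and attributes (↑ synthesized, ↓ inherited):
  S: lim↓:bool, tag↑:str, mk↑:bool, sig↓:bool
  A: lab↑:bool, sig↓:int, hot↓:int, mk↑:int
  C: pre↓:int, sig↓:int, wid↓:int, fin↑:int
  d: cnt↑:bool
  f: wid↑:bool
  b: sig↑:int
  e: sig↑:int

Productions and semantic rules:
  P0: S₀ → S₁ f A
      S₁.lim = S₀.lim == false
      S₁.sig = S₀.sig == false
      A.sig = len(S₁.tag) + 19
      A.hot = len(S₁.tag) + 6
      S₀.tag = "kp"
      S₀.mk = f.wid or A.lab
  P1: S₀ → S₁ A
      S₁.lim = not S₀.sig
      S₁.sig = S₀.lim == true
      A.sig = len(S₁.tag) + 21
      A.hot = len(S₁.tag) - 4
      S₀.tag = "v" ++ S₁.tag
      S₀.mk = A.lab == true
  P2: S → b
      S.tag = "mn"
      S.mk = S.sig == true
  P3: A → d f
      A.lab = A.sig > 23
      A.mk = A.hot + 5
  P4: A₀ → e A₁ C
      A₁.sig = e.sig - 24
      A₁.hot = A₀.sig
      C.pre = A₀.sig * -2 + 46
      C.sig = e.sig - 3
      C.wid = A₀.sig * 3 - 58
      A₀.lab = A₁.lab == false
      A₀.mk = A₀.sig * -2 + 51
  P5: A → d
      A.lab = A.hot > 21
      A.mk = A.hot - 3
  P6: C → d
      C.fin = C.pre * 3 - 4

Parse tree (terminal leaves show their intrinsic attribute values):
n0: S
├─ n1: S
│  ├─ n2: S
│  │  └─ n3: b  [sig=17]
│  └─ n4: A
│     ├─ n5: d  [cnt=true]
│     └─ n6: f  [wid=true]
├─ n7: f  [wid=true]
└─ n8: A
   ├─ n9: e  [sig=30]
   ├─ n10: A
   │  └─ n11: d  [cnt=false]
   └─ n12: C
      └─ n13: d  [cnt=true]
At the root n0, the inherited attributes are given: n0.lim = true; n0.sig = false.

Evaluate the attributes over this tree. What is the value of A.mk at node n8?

7

1. n0.lim = true  [given at root]
2. n0.sig = false  [given at root]
3. n1.lim = false  [S₀.lim == false]
4. n1.sig = true  [S₀.sig == false]
5. n2.lim = false  [not S₀.sig]
6. n2.sig = false  [S₀.lim == true]
7. n3.sig = 17  [terminal]
8. n2.tag = "mn"  ["mn"]
9. n2.mk = false  [S.sig == true]
10. n4.sig = 23  [len(S₁.tag) + 21]
11. n4.hot = -2  [len(S₁.tag) - 4]
12. n5.cnt = true  [terminal]
13. n6.wid = true  [terminal]
14. n4.lab = false  [A.sig > 23]
15. n4.mk = 3  [A.hot + 5]
16. n1.tag = "vmn"  ["v" ++ S₁.tag]
17. n1.mk = false  [A.lab == true]
18. n7.wid = true  [terminal]
19. n8.sig = 22  [len(S₁.tag) + 19]
20. n8.hot = 9  [len(S₁.tag) + 6]
21. n9.sig = 30  [terminal]
22. n10.sig = 6  [e.sig - 24]
23. n10.hot = 22  [A₀.sig]
24. n11.cnt = false  [terminal]
25. n10.lab = true  [A.hot > 21]
26. n10.mk = 19  [A.hot - 3]
27. n12.pre = 2  [A₀.sig * -2 + 46]
28. n12.sig = 27  [e.sig - 3]
29. n12.wid = 8  [A₀.sig * 3 - 58]
30. n13.cnt = true  [terminal]
31. n12.fin = 2  [C.pre * 3 - 4]
32. n8.lab = false  [A₁.lab == false]
33. n8.mk = 7  [A₀.sig * -2 + 51]
34. n0.tag = "kp"  ["kp"]
35. n0.mk = true  [f.wid or A.lab]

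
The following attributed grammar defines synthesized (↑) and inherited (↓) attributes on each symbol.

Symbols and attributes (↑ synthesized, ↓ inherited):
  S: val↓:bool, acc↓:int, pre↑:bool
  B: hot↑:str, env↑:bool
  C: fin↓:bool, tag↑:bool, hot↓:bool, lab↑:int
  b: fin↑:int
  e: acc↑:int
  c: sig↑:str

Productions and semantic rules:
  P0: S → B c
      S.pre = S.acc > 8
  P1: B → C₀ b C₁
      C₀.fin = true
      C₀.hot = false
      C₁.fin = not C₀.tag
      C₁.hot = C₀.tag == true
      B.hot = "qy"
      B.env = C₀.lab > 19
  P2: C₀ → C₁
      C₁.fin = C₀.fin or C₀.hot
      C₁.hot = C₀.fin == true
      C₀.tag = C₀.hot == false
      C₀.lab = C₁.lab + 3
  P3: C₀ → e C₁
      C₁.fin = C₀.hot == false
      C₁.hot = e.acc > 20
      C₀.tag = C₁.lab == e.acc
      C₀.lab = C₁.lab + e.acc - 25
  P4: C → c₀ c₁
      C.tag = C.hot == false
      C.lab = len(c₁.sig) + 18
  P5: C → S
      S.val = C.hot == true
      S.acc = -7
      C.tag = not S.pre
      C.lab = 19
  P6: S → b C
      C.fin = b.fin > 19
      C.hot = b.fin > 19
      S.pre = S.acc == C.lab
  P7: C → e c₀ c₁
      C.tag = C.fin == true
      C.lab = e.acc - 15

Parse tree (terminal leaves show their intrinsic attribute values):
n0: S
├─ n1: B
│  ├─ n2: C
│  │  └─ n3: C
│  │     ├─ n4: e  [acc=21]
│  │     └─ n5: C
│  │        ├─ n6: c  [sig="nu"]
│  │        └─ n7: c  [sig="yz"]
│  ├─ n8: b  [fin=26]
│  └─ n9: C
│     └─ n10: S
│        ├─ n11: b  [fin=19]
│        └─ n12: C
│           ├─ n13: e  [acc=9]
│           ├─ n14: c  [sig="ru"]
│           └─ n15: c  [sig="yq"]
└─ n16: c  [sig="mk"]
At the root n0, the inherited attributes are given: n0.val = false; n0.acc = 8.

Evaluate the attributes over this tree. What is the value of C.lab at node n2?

19

1. n0.val = false  [given at root]
2. n0.acc = 8  [given at root]
3. n2.fin = true  [true]
4. n2.hot = false  [false]
5. n3.fin = true  [C₀.fin or C₀.hot]
6. n3.hot = true  [C₀.fin == true]
7. n4.acc = 21  [terminal]
8. n5.fin = false  [C₀.hot == false]
9. n5.hot = true  [e.acc > 20]
10. n6.sig = "nu"  [terminal]
11. n7.sig = "yz"  [terminal]
12. n5.tag = false  [C.hot == false]
13. n5.lab = 20  [len(c₁.sig) + 18]
14. n3.tag = false  [C₁.lab == e.acc]
15. n3.lab = 16  [C₁.lab + e.acc - 25]
16. n2.tag = true  [C₀.hot == false]
17. n2.lab = 19  [C₁.lab + 3]
18. n8.fin = 26  [terminal]
19. n9.fin = false  [not C₀.tag]
20. n9.hot = true  [C₀.tag == true]
21. n10.val = true  [C.hot == true]
22. n10.acc = -7  [-7]
23. n11.fin = 19  [terminal]
24. n12.fin = false  [b.fin > 19]
25. n12.hot = false  [b.fin > 19]
26. n13.acc = 9  [terminal]
27. n14.sig = "ru"  [terminal]
28. n15.sig = "yq"  [terminal]
29. n12.tag = false  [C.fin == true]
30. n12.lab = -6  [e.acc - 15]
31. n10.pre = false  [S.acc == C.lab]
32. n9.tag = true  [not S.pre]
33. n9.lab = 19  [19]
34. n1.hot = "qy"  ["qy"]
35. n1.env = false  [C₀.lab > 19]
36. n16.sig = "mk"  [terminal]
37. n0.pre = false  [S.acc > 8]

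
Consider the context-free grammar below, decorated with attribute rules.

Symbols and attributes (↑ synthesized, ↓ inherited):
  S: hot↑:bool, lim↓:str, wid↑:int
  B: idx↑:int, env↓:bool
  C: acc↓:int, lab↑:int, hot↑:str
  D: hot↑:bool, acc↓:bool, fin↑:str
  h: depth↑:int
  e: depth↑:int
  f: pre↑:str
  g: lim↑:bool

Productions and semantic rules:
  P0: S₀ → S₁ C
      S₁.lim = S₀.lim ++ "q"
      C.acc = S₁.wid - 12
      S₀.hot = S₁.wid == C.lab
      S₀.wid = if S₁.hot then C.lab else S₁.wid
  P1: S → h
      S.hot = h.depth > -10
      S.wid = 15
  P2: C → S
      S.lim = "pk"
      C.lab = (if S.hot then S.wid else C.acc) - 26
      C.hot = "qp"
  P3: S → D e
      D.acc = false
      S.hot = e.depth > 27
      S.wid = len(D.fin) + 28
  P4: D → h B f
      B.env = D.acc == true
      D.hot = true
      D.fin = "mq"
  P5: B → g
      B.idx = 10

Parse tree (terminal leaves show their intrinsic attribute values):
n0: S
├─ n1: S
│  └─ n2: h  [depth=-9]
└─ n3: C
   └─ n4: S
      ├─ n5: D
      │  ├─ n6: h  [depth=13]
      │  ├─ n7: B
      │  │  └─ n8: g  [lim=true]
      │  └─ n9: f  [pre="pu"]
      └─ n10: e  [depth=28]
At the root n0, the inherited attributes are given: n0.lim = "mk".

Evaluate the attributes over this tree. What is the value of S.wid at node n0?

1. n0.lim = "mk"  [given at root]
2. n1.lim = "mkq"  [S₀.lim ++ "q"]
3. n2.depth = -9  [terminal]
4. n1.hot = true  [h.depth > -10]
5. n1.wid = 15  [15]
6. n3.acc = 3  [S₁.wid - 12]
7. n4.lim = "pk"  ["pk"]
8. n5.acc = false  [false]
9. n6.depth = 13  [terminal]
10. n7.env = false  [D.acc == true]
11. n8.lim = true  [terminal]
12. n7.idx = 10  [10]
13. n9.pre = "pu"  [terminal]
14. n5.hot = true  [true]
15. n5.fin = "mq"  ["mq"]
16. n10.depth = 28  [terminal]
17. n4.hot = true  [e.depth > 27]
18. n4.wid = 30  [len(D.fin) + 28]
19. n3.lab = 4  [(if S.hot then S.wid else C.acc) - 26]
20. n3.hot = "qp"  ["qp"]
21. n0.hot = false  [S₁.wid == C.lab]
22. n0.wid = 4  [if S₁.hot then C.lab else S₁.wid]

4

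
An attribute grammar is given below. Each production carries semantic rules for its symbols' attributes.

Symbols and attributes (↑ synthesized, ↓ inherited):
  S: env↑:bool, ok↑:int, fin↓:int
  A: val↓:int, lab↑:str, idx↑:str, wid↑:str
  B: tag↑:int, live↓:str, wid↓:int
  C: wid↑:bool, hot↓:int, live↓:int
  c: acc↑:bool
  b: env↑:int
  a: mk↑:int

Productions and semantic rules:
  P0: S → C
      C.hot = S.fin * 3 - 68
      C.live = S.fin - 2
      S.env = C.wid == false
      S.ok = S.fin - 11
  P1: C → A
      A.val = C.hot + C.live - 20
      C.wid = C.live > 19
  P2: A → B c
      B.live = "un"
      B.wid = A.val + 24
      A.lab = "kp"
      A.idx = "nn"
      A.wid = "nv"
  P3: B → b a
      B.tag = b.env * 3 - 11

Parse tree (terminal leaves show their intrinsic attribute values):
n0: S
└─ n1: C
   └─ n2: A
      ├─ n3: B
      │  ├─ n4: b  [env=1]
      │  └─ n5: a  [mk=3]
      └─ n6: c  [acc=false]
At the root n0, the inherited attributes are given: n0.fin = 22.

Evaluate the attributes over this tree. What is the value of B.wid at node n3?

1. n0.fin = 22  [given at root]
2. n1.hot = -2  [S.fin * 3 - 68]
3. n1.live = 20  [S.fin - 2]
4. n2.val = -2  [C.hot + C.live - 20]
5. n3.live = "un"  ["un"]
6. n3.wid = 22  [A.val + 24]
7. n4.env = 1  [terminal]
8. n5.mk = 3  [terminal]
9. n3.tag = -8  [b.env * 3 - 11]
10. n6.acc = false  [terminal]
11. n2.lab = "kp"  ["kp"]
12. n2.idx = "nn"  ["nn"]
13. n2.wid = "nv"  ["nv"]
14. n1.wid = true  [C.live > 19]
15. n0.env = false  [C.wid == false]
16. n0.ok = 11  [S.fin - 11]

22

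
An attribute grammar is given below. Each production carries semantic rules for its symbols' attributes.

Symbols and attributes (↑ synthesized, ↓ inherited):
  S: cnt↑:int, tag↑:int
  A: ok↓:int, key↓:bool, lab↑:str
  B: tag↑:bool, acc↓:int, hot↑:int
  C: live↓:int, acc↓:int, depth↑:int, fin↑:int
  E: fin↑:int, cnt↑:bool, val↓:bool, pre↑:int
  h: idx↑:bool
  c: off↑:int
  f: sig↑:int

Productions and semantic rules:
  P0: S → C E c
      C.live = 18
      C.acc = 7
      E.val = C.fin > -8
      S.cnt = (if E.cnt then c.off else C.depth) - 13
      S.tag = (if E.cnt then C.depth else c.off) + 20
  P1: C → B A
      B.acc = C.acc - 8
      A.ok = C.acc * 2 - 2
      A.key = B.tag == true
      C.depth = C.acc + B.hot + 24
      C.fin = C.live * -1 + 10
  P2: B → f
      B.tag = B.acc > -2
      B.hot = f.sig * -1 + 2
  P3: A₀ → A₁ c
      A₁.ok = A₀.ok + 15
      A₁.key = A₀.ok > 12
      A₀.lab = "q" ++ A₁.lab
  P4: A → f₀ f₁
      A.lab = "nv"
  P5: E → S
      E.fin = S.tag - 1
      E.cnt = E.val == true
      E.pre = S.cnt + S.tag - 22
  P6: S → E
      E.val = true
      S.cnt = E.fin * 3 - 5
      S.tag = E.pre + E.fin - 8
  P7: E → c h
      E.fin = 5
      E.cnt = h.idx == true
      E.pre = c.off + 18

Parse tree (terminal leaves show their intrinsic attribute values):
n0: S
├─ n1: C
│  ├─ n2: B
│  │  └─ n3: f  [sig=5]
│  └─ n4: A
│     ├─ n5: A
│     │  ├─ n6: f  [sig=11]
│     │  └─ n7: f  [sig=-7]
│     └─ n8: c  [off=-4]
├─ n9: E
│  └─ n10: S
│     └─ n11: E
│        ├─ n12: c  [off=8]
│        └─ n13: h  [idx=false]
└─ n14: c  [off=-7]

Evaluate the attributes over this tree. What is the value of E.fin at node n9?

1. n1.live = 18  [18]
2. n1.acc = 7  [7]
3. n2.acc = -1  [C.acc - 8]
4. n3.sig = 5  [terminal]
5. n2.tag = true  [B.acc > -2]
6. n2.hot = -3  [f.sig * -1 + 2]
7. n4.ok = 12  [C.acc * 2 - 2]
8. n4.key = true  [B.tag == true]
9. n5.ok = 27  [A₀.ok + 15]
10. n5.key = false  [A₀.ok > 12]
11. n6.sig = 11  [terminal]
12. n7.sig = -7  [terminal]
13. n5.lab = "nv"  ["nv"]
14. n8.off = -4  [terminal]
15. n4.lab = "qnv"  ["q" ++ A₁.lab]
16. n1.depth = 28  [C.acc + B.hot + 24]
17. n1.fin = -8  [C.live * -1 + 10]
18. n9.val = false  [C.fin > -8]
19. n11.val = true  [true]
20. n12.off = 8  [terminal]
21. n13.idx = false  [terminal]
22. n11.fin = 5  [5]
23. n11.cnt = false  [h.idx == true]
24. n11.pre = 26  [c.off + 18]
25. n10.cnt = 10  [E.fin * 3 - 5]
26. n10.tag = 23  [E.pre + E.fin - 8]
27. n9.fin = 22  [S.tag - 1]
28. n9.cnt = false  [E.val == true]
29. n9.pre = 11  [S.cnt + S.tag - 22]
30. n14.off = -7  [terminal]
31. n0.cnt = 15  [(if E.cnt then c.off else C.depth) - 13]
32. n0.tag = 13  [(if E.cnt then C.depth else c.off) + 20]

22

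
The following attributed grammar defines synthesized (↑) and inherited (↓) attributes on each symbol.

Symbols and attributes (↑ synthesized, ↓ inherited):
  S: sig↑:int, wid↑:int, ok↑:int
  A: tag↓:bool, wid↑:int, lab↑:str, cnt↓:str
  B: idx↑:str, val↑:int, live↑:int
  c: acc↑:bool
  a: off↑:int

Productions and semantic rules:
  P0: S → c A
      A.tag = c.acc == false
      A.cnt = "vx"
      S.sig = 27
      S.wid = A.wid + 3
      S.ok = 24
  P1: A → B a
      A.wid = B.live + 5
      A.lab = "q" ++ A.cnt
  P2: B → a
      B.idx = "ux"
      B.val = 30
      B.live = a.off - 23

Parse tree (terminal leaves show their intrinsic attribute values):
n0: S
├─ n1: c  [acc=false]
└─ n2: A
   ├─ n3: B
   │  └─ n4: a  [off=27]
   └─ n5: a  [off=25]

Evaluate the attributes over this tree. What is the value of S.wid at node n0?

12

1. n1.acc = false  [terminal]
2. n2.tag = true  [c.acc == false]
3. n2.cnt = "vx"  ["vx"]
4. n4.off = 27  [terminal]
5. n3.idx = "ux"  ["ux"]
6. n3.val = 30  [30]
7. n3.live = 4  [a.off - 23]
8. n5.off = 25  [terminal]
9. n2.wid = 9  [B.live + 5]
10. n2.lab = "qvx"  ["q" ++ A.cnt]
11. n0.sig = 27  [27]
12. n0.wid = 12  [A.wid + 3]
13. n0.ok = 24  [24]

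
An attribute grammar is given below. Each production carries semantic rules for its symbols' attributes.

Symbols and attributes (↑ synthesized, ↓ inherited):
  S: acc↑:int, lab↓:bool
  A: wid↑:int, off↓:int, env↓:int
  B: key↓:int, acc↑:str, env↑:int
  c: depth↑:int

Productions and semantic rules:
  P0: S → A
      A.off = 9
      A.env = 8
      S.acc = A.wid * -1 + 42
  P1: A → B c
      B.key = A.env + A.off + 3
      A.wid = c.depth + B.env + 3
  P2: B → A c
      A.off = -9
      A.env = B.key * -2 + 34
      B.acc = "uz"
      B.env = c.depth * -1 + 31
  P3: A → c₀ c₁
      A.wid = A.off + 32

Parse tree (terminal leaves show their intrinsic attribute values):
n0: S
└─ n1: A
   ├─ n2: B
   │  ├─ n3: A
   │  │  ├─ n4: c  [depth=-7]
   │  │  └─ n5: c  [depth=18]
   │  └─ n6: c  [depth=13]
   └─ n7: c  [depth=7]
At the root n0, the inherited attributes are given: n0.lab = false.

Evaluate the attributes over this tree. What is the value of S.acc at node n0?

14

1. n0.lab = false  [given at root]
2. n1.off = 9  [9]
3. n1.env = 8  [8]
4. n2.key = 20  [A.env + A.off + 3]
5. n3.off = -9  [-9]
6. n3.env = -6  [B.key * -2 + 34]
7. n4.depth = -7  [terminal]
8. n5.depth = 18  [terminal]
9. n3.wid = 23  [A.off + 32]
10. n6.depth = 13  [terminal]
11. n2.acc = "uz"  ["uz"]
12. n2.env = 18  [c.depth * -1 + 31]
13. n7.depth = 7  [terminal]
14. n1.wid = 28  [c.depth + B.env + 3]
15. n0.acc = 14  [A.wid * -1 + 42]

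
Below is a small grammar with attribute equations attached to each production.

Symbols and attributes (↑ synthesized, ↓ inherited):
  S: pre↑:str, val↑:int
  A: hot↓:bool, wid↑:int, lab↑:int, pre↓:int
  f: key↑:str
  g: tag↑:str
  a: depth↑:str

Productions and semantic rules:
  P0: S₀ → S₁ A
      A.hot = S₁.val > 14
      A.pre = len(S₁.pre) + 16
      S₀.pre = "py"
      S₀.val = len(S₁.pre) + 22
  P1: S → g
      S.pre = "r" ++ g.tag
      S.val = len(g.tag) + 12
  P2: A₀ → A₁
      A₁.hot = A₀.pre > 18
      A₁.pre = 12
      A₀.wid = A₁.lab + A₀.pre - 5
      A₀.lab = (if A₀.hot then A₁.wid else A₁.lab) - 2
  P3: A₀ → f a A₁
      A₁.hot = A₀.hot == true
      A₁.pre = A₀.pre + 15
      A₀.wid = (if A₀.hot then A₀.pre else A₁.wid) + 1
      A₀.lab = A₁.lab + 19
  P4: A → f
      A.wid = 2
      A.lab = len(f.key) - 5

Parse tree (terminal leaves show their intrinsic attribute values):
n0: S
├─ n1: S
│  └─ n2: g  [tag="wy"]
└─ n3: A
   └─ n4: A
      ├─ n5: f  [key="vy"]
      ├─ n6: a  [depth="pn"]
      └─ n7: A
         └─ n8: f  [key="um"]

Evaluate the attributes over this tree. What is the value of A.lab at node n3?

1. n2.tag = "wy"  [terminal]
2. n1.pre = "rwy"  ["r" ++ g.tag]
3. n1.val = 14  [len(g.tag) + 12]
4. n3.hot = false  [S₁.val > 14]
5. n3.pre = 19  [len(S₁.pre) + 16]
6. n4.hot = true  [A₀.pre > 18]
7. n4.pre = 12  [12]
8. n5.key = "vy"  [terminal]
9. n6.depth = "pn"  [terminal]
10. n7.hot = true  [A₀.hot == true]
11. n7.pre = 27  [A₀.pre + 15]
12. n8.key = "um"  [terminal]
13. n7.wid = 2  [2]
14. n7.lab = -3  [len(f.key) - 5]
15. n4.wid = 13  [(if A₀.hot then A₀.pre else A₁.wid) + 1]
16. n4.lab = 16  [A₁.lab + 19]
17. n3.wid = 30  [A₁.lab + A₀.pre - 5]
18. n3.lab = 14  [(if A₀.hot then A₁.wid else A₁.lab) - 2]
19. n0.pre = "py"  ["py"]
20. n0.val = 25  [len(S₁.pre) + 22]

14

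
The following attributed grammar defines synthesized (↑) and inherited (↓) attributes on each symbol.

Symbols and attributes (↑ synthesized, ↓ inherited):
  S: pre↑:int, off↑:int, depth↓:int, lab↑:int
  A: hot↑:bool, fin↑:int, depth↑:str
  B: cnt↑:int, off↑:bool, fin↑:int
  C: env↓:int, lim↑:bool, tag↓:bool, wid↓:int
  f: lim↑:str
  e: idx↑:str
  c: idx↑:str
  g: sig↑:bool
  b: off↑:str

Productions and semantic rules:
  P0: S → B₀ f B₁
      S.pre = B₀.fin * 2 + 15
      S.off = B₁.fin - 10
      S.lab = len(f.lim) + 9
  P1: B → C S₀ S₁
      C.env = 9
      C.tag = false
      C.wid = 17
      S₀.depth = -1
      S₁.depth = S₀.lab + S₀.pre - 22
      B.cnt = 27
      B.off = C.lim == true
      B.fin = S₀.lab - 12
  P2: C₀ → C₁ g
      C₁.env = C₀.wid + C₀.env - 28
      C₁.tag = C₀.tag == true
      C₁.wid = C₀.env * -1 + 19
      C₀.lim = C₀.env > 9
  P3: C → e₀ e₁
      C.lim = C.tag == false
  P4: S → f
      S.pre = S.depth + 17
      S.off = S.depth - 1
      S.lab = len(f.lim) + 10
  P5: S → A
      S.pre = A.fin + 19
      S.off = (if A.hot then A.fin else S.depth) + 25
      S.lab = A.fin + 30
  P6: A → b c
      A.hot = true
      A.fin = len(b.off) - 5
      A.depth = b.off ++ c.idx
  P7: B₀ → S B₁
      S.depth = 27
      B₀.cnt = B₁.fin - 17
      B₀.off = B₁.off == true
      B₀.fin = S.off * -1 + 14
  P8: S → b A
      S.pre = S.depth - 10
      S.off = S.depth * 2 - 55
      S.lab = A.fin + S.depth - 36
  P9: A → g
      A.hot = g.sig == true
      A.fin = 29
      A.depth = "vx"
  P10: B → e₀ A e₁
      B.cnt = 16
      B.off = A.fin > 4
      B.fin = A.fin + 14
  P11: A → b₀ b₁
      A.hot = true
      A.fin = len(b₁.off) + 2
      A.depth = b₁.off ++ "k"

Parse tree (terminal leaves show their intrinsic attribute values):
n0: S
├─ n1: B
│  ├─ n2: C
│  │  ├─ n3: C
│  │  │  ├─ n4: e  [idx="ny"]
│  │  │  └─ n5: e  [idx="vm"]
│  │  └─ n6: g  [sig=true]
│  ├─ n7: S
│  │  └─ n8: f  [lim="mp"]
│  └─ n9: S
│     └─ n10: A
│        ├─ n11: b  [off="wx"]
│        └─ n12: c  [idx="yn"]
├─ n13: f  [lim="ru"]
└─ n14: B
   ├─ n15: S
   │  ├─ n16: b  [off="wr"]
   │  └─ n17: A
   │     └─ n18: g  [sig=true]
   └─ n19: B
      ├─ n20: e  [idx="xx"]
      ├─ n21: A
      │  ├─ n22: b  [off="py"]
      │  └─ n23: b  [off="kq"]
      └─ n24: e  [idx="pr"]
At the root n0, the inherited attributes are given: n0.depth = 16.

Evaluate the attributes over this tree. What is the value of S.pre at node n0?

1. n0.depth = 16  [given at root]
2. n2.env = 9  [9]
3. n2.tag = false  [false]
4. n2.wid = 17  [17]
5. n3.env = -2  [C₀.wid + C₀.env - 28]
6. n3.tag = false  [C₀.tag == true]
7. n3.wid = 10  [C₀.env * -1 + 19]
8. n4.idx = "ny"  [terminal]
9. n5.idx = "vm"  [terminal]
10. n3.lim = true  [C.tag == false]
11. n6.sig = true  [terminal]
12. n2.lim = false  [C₀.env > 9]
13. n7.depth = -1  [-1]
14. n8.lim = "mp"  [terminal]
15. n7.pre = 16  [S.depth + 17]
16. n7.off = -2  [S.depth - 1]
17. n7.lab = 12  [len(f.lim) + 10]
18. n9.depth = 6  [S₀.lab + S₀.pre - 22]
19. n11.off = "wx"  [terminal]
20. n12.idx = "yn"  [terminal]
21. n10.hot = true  [true]
22. n10.fin = -3  [len(b.off) - 5]
23. n10.depth = "wxyn"  [b.off ++ c.idx]
24. n9.pre = 16  [A.fin + 19]
25. n9.off = 22  [(if A.hot then A.fin else S.depth) + 25]
26. n9.lab = 27  [A.fin + 30]
27. n1.cnt = 27  [27]
28. n1.off = false  [C.lim == true]
29. n1.fin = 0  [S₀.lab - 12]
30. n13.lim = "ru"  [terminal]
31. n15.depth = 27  [27]
32. n16.off = "wr"  [terminal]
33. n18.sig = true  [terminal]
34. n17.hot = true  [g.sig == true]
35. n17.fin = 29  [29]
36. n17.depth = "vx"  ["vx"]
37. n15.pre = 17  [S.depth - 10]
38. n15.off = -1  [S.depth * 2 - 55]
39. n15.lab = 20  [A.fin + S.depth - 36]
40. n20.idx = "xx"  [terminal]
41. n22.off = "py"  [terminal]
42. n23.off = "kq"  [terminal]
43. n21.hot = true  [true]
44. n21.fin = 4  [len(b₁.off) + 2]
45. n21.depth = "kqk"  [b₁.off ++ "k"]
46. n24.idx = "pr"  [terminal]
47. n19.cnt = 16  [16]
48. n19.off = false  [A.fin > 4]
49. n19.fin = 18  [A.fin + 14]
50. n14.cnt = 1  [B₁.fin - 17]
51. n14.off = false  [B₁.off == true]
52. n14.fin = 15  [S.off * -1 + 14]
53. n0.pre = 15  [B₀.fin * 2 + 15]
54. n0.off = 5  [B₁.fin - 10]
55. n0.lab = 11  [len(f.lim) + 9]

15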